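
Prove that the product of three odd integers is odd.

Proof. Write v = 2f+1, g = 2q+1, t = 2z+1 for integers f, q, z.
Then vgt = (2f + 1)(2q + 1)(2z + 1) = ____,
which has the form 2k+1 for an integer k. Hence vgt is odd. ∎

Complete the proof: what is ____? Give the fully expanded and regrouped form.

2(4fqz + 2fq + 2fz + f + 2qz + q + z) + 1

(2f + 1)(2q + 1)(2z + 1) = 8fqz + 4fq + 4fz + 2f + 4qz + 2q + 2z + 1
= 2(4fqz + 2fq + 2fz + f + 2qz + q + z) + 1.
Since 4fqz + 2fq + 2fz + f + 2qz + q + z is an integer, the product is of the form 2k+1 for an integer k.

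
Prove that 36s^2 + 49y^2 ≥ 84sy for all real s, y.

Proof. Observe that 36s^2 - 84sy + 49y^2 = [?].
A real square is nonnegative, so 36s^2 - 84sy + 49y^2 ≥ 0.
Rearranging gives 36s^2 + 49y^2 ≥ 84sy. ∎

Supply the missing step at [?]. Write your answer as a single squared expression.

(6s - 7y)^2

The leading and trailing coefficients are 6^2 and 7^2, and 84 = 2·6·7, so the trinomial is (6s - 7y)^2.
Hence 36s^2 - 84sy + 49y^2 ≥ 0.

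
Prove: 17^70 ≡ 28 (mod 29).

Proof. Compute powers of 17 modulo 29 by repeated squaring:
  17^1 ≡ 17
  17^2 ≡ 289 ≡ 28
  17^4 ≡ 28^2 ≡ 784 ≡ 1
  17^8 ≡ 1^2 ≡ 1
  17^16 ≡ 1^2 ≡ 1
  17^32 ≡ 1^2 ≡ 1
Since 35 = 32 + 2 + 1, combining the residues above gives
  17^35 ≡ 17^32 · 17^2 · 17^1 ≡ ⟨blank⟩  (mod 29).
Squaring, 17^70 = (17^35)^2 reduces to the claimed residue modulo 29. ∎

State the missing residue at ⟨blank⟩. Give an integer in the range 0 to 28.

12

Multiply the listed residues: 1 · 28 · 17 = 28 → 476.
Reducing modulo 29: 476 = 16·29 + 12, so 17^35 ≡ 12.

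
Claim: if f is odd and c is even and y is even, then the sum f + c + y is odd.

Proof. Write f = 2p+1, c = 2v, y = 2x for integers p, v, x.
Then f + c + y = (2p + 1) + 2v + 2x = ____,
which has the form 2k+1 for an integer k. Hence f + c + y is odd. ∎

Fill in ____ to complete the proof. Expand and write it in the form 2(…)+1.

Expanding: (2p + 1) + 2v + 2x = 2p + 2v + 2x + 1.
Every term except the constant is even, so this is 2(p + v + x) + 1,
and p + v + x ∈ ℤ gives the required form.

2(p + v + x) + 1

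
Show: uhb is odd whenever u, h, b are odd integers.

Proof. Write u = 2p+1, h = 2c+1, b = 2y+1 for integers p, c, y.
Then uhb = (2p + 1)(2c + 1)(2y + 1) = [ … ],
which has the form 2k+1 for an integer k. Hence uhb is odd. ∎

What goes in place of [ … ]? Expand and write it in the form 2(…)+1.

2(4cpy + 2cp + 2cy + c + 2py + p + y) + 1

Expanding: (2p + 1)(2c + 1)(2y + 1) = 8cpy + 4cp + 4cy + 2c + 4py + 2p + 2y + 1.
Every term except the constant is even, so this is 2(4cpy + 2cp + 2cy + c + 2py + p + y) + 1,
and 4cpy + 2cp + 2cy + c + 2py + p + y ∈ ℤ gives the required form.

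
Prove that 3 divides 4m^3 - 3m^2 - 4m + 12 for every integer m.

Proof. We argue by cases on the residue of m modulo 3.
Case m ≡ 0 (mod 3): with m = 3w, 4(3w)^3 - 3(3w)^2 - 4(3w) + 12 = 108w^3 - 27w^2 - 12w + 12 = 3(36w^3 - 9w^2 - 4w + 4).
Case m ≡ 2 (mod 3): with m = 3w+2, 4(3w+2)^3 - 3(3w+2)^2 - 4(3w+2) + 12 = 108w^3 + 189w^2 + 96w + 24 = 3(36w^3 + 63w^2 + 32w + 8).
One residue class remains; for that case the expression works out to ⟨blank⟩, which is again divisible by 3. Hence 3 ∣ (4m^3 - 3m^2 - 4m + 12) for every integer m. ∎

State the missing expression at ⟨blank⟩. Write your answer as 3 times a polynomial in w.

3(36w^3 + 27w^2 + 2w + 3)

Only m ≡ 1 (mod 3) is unaccounted for. Put m = 3w+1:
4(3w+1)^3 - 3(3w+1)^2 - 4(3w+1) + 12 expands to 108w^3 + 81w^2 + 6w + 9,
and factoring out 3 leaves 3(36w^3 + 27w^2 + 2w + 3).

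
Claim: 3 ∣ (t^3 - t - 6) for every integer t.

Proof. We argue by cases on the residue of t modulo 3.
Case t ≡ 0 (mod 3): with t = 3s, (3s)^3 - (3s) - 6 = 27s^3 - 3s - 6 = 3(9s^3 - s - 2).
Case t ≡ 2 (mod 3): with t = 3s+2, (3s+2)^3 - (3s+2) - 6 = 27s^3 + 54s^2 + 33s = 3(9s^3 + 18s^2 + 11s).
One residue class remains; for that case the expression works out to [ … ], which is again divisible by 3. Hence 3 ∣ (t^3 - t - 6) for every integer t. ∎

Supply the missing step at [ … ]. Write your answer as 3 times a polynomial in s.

Only t ≡ 1 (mod 3) is unaccounted for. Put t = 3s+1:
(3s+1)^3 - (3s+1) - 6 expands to 27s^3 + 27s^2 + 6s - 6,
and factoring out 3 leaves 3(9s^3 + 9s^2 + 2s - 2).

3(9s^3 + 9s^2 + 2s - 2)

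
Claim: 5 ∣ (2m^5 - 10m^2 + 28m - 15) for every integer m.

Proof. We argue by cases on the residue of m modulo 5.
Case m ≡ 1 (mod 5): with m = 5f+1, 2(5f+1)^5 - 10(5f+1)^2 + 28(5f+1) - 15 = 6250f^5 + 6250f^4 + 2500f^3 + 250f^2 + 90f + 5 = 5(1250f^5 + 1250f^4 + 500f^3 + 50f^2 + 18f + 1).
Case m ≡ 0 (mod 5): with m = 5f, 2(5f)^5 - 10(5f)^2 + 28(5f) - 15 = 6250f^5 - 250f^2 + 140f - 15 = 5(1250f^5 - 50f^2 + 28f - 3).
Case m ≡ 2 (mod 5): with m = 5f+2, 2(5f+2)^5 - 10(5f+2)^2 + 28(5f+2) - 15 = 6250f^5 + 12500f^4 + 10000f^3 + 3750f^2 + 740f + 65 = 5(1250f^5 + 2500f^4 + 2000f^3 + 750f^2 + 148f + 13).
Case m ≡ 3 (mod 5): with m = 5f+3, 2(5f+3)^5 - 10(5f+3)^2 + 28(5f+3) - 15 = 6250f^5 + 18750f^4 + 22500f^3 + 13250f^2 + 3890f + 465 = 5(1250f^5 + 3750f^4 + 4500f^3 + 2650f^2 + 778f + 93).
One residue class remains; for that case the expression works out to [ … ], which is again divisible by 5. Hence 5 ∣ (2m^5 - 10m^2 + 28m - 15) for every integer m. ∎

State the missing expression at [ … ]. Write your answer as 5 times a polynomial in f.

5(1250f^5 + 5000f^4 + 8000f^3 + 6350f^2 + 2508f + 397)

The residues treated are {1, 0, 2, 3}, so the missing case is m ≡ 4 (mod 5); write m = 5f+4.
Then 2(5f+4)^5 - 10(5f+4)^2 + 28(5f+4) - 15 = 6250f^5 + 25000f^4 + 40000f^3 + 31750f^2 + 12540f + 1985 = 5(1250f^5 + 5000f^4 + 8000f^3 + 6350f^2 + 2508f + 397).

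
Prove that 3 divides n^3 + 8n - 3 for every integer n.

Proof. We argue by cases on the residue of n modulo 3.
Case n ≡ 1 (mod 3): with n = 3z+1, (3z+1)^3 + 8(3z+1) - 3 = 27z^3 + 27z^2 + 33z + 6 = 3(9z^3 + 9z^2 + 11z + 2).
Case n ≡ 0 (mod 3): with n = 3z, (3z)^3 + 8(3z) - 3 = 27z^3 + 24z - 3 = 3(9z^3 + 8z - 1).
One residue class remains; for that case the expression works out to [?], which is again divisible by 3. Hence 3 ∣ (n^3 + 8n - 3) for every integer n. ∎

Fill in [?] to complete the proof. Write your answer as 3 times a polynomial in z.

The residues treated are {1, 0}, so the missing case is n ≡ 2 (mod 3); write n = 3z+2.
Then (3z+2)^3 + 8(3z+2) - 3 = 27z^3 + 54z^2 + 60z + 21 = 3(9z^3 + 18z^2 + 20z + 7).

3(9z^3 + 18z^2 + 20z + 7)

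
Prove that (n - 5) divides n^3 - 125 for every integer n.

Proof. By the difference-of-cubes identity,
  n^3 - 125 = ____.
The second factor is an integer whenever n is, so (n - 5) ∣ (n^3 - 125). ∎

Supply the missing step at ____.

(n - 5)(n^2 + 5n + 25)

a^3 - b^3 = (a - b)(a^2 + ab + b^2). With a = n, b = 5:
n^3 - 125 = (n - 5)(n^2 + 5n + 25).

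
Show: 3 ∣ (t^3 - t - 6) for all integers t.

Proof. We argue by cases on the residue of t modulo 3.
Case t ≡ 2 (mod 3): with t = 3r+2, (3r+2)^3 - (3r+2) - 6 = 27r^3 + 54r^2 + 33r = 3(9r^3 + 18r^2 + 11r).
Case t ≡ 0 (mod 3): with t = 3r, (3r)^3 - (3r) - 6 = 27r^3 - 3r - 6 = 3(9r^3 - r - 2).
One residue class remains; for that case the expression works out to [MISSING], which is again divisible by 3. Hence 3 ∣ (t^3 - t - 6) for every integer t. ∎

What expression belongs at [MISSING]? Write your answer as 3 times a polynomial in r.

The residues treated are {2, 0}, so the missing case is t ≡ 1 (mod 3); write t = 3r+1.
Then (3r+1)^3 - (3r+1) - 6 = 27r^3 + 27r^2 + 6r - 6 = 3(9r^3 + 9r^2 + 2r - 2).

3(9r^3 + 9r^2 + 2r - 2)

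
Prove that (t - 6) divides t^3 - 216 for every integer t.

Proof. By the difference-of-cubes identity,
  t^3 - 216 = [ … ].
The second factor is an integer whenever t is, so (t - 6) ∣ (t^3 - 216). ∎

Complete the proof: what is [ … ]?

Polynomial division of t^3 - 216 by t - 6 leaves remainder 0 and quotient t^2 + 6t + 36.
Hence t^3 - 216 = (t - 6)(t^2 + 6t + 36).

(t - 6)(t^2 + 6t + 36)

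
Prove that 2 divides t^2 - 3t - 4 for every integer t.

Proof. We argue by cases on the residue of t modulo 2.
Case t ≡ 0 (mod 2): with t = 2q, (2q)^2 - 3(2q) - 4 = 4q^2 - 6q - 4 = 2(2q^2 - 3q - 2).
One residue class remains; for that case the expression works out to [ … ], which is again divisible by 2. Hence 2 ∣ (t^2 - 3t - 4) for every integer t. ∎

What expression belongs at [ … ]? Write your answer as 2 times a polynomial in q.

2(2q^2 - q - 3)

The residues treated are {0}, so the missing case is t ≡ 1 (mod 2); write t = 2q+1.
Then (2q+1)^2 - 3(2q+1) - 4 = 4q^2 - 2q - 6 = 2(2q^2 - q - 3).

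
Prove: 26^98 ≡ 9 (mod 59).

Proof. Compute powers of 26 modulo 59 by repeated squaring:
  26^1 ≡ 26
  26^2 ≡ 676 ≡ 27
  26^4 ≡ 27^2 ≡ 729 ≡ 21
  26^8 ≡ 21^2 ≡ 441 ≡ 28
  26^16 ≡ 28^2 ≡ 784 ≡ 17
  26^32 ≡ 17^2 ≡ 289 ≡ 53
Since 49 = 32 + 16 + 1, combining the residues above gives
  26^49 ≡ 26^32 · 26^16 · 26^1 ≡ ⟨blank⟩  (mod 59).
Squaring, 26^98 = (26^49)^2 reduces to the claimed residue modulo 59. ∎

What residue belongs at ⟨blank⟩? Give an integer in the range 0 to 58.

26^32 · 26^16 · 26^1 ≡ 53 · 17 · 26 = 23426.
23426 mod 59 = 3, so 26^49 ≡ 3 (mod 59).

3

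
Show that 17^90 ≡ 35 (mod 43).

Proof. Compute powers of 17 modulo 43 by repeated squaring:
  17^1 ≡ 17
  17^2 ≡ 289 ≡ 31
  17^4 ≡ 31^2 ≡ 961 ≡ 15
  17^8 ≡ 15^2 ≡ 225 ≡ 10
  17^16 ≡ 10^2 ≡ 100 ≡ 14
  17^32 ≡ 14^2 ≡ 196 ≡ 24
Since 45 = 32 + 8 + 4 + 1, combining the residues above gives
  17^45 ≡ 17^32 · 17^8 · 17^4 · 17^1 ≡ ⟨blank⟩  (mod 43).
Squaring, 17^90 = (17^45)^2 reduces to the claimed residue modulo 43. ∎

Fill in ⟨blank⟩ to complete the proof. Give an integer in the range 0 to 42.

Multiply the listed residues: 24 · 10 · 15 · 17 = 240 → 3600 → 61200.
Reducing modulo 43: 61200 = 1423·43 + 11, so 17^45 ≡ 11.

11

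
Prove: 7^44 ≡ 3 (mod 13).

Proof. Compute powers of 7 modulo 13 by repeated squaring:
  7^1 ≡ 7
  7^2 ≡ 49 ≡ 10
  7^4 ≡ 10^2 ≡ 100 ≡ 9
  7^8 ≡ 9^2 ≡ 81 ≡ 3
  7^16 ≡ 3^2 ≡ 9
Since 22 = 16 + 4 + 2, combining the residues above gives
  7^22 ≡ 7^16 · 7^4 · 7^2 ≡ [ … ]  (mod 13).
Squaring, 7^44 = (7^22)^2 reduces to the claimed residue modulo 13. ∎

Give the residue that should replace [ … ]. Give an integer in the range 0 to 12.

7^16 · 7^4 · 7^2 ≡ 9 · 9 · 10 = 810.
810 mod 13 = 4, so 7^22 ≡ 4 (mod 13).

4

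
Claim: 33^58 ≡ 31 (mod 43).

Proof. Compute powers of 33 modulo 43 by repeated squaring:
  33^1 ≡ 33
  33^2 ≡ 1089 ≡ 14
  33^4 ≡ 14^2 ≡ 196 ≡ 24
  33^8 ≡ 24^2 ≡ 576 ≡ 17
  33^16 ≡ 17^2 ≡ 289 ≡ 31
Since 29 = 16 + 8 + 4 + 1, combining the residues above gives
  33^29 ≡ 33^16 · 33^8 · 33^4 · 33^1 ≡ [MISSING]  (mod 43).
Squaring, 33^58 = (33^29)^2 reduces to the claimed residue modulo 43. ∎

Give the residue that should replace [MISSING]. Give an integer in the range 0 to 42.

Multiply the listed residues: 31 · 17 · 24 · 33 = 527 → 12648 → 417384.
Reducing modulo 43: 417384 = 9706·43 + 26, so 33^29 ≡ 26.

26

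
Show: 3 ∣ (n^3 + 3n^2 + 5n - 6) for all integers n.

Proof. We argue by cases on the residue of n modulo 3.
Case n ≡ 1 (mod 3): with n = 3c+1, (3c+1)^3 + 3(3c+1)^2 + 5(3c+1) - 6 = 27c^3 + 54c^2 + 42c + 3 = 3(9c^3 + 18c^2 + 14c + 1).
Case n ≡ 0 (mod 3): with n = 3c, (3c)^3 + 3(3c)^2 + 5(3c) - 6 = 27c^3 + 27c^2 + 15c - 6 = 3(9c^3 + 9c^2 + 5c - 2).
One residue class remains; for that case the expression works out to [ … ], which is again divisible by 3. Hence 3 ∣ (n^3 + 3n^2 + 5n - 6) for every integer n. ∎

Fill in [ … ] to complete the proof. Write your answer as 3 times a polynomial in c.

3(9c^3 + 27c^2 + 29c + 8)

Only n ≡ 2 (mod 3) is unaccounted for. Put n = 3c+2:
(3c+2)^3 + 3(3c+2)^2 + 5(3c+2) - 6 expands to 27c^3 + 81c^2 + 87c + 24,
and factoring out 3 leaves 3(9c^3 + 27c^2 + 29c + 8).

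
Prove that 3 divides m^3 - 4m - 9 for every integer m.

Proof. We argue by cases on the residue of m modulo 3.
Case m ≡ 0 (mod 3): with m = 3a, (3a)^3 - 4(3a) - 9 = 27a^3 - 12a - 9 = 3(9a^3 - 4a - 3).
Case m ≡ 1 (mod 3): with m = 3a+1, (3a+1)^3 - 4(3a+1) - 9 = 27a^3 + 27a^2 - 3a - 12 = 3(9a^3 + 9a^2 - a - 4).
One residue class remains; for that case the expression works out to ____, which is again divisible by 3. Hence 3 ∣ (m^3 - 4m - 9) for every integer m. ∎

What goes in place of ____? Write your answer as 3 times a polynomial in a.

3(9a^3 + 18a^2 + 8a - 3)

The residues treated are {0, 1}, so the missing case is m ≡ 2 (mod 3); write m = 3a+2.
Then (3a+2)^3 - 4(3a+2) - 9 = 27a^3 + 54a^2 + 24a - 9 = 3(9a^3 + 18a^2 + 8a - 3).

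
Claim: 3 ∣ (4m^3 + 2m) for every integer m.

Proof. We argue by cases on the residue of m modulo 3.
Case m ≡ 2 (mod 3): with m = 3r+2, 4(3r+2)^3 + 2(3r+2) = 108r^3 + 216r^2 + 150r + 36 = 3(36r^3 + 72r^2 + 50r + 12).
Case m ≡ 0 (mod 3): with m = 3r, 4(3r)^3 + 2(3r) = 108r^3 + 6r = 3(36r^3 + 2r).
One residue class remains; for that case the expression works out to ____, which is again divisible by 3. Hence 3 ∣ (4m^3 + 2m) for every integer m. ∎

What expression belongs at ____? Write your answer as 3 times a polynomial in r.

Only m ≡ 1 (mod 3) is unaccounted for. Put m = 3r+1:
4(3r+1)^3 + 2(3r+1) expands to 108r^3 + 108r^2 + 42r + 6,
and factoring out 3 leaves 3(36r^3 + 36r^2 + 14r + 2).

3(36r^3 + 36r^2 + 14r + 2)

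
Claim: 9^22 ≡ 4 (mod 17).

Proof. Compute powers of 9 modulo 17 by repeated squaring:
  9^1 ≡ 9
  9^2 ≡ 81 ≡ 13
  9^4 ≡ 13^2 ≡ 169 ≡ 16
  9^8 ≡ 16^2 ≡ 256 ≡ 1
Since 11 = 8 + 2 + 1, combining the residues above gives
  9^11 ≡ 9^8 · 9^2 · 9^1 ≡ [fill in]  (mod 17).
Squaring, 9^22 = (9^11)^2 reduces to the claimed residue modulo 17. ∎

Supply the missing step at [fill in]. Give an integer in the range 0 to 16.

15

Multiply the listed residues: 1 · 13 · 9 = 13 → 117.
Reducing modulo 17: 117 = 6·17 + 15, so 9^11 ≡ 15.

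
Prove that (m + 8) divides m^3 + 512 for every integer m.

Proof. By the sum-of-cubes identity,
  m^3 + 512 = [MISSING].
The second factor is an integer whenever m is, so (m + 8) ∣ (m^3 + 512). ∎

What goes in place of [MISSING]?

(m + 8)(m^2 - 8m + 64)

Polynomial division of m^3 + 512 by m + 8 leaves remainder 0 and quotient m^2 - 8m + 64.
Hence m^3 + 512 = (m + 8)(m^2 - 8m + 64).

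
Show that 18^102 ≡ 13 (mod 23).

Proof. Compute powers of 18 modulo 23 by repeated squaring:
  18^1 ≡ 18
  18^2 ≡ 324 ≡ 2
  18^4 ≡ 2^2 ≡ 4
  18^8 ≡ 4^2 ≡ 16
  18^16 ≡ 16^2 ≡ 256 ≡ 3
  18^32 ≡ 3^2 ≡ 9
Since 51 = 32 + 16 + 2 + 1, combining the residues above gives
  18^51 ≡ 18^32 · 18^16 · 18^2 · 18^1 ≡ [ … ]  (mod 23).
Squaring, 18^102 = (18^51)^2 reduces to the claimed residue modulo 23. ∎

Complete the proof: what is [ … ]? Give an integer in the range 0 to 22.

Multiply the listed residues: 9 · 3 · 2 · 18 = 27 → 54 → 972.
Reducing modulo 23: 972 = 42·23 + 6, so 18^51 ≡ 6.

6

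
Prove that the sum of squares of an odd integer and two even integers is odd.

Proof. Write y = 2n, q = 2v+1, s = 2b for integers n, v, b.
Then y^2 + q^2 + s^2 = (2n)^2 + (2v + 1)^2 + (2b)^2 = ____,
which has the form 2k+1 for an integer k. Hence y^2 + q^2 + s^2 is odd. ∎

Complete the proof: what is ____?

(2n)^2 + (2v + 1)^2 + (2b)^2 = 4b^2 + 4n^2 + 4v^2 + 4v + 1
= 2(2b^2 + 2n^2 + 2v^2 + 2v) + 1.
Since 2b^2 + 2n^2 + 2v^2 + 2v is an integer, the sum of squares is of the form 2k+1 for an integer k.

2(2b^2 + 2n^2 + 2v^2 + 2v) + 1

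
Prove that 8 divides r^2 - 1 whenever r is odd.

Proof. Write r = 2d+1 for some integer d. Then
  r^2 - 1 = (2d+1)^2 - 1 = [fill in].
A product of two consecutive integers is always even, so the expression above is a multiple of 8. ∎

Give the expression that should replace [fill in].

4d(d + 1)

(2d+1)^2 - 1 = 4d^2 + 4d + 1 - 1 = 4d^2 + 4d = 4d(d+1).
Since d and d+1 are consecutive, d(d+1) is even, and 4·(even) is a multiple of 8.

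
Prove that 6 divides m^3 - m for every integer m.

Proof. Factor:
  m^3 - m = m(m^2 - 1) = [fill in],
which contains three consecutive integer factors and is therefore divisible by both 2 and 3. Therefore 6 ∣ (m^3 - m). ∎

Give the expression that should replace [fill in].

(m - 1)m(m + 1)

m(m^2 - 1) = m(m - 1)(m + 1) = (m - 1)m(m + 1).
These three factors are consecutive integers, so their product is divisible by 6.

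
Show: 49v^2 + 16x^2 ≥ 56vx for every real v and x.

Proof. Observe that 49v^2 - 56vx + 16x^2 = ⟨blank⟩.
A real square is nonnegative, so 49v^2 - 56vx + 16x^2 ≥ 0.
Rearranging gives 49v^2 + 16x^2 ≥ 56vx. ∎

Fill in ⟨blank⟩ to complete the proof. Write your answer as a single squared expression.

(7v - 4x)^2

The leading and trailing coefficients are 7^2 and 4^2, and 56 = 2·7·4, so the trinomial is (7v - 4x)^2.
Hence 49v^2 - 56vx + 16x^2 ≥ 0.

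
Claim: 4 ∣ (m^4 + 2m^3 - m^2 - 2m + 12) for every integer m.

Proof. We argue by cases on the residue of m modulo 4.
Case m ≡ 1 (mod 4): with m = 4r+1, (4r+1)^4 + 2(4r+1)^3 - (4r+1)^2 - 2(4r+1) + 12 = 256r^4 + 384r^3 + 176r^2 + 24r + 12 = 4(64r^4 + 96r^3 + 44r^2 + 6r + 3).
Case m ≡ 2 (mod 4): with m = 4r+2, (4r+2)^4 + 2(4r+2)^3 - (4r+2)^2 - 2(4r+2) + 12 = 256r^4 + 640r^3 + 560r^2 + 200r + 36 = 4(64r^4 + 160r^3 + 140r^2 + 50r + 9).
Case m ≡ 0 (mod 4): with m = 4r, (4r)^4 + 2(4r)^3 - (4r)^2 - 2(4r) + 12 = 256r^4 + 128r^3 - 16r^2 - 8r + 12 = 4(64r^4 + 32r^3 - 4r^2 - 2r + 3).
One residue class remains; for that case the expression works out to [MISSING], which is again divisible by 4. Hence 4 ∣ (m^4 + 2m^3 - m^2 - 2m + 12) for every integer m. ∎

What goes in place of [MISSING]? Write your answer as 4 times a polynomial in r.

4(64r^4 + 224r^3 + 284r^2 + 154r + 33)

The residues treated are {1, 2, 0}, so the missing case is m ≡ 3 (mod 4); write m = 4r+3.
Then (4r+3)^4 + 2(4r+3)^3 - (4r+3)^2 - 2(4r+3) + 12 = 256r^4 + 896r^3 + 1136r^2 + 616r + 132 = 4(64r^4 + 224r^3 + 284r^2 + 154r + 33).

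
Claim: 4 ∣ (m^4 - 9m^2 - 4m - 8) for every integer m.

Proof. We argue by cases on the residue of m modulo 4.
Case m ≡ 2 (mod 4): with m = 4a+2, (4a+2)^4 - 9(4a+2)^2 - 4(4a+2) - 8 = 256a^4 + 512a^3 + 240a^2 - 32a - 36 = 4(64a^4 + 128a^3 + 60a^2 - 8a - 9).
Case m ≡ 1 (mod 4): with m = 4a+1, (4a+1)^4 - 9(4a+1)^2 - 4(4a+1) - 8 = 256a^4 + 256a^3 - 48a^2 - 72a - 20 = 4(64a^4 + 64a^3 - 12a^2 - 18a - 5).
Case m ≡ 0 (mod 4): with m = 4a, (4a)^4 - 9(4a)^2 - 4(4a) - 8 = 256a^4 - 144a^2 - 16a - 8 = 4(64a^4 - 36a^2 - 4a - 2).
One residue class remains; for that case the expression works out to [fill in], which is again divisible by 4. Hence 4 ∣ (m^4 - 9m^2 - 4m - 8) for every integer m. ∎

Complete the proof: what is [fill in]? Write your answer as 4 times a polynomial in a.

Only m ≡ 3 (mod 4) is unaccounted for. Put m = 4a+3:
(4a+3)^4 - 9(4a+3)^2 - 4(4a+3) - 8 expands to 256a^4 + 768a^3 + 720a^2 + 200a - 20,
and factoring out 4 leaves 4(64a^4 + 192a^3 + 180a^2 + 50a - 5).

4(64a^4 + 192a^3 + 180a^2 + 50a - 5)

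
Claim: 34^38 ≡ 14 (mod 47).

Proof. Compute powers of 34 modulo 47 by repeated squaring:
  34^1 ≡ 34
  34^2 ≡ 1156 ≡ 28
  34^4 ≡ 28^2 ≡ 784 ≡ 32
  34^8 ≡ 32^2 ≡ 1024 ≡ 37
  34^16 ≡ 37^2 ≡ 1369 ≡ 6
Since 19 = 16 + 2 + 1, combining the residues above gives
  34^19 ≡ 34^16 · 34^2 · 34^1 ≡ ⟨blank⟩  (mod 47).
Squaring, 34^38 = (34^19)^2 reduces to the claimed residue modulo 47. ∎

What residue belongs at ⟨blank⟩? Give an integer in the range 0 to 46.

Multiply the listed residues: 6 · 28 · 34 = 168 → 5712.
Reducing modulo 47: 5712 = 121·47 + 25, so 34^19 ≡ 25.

25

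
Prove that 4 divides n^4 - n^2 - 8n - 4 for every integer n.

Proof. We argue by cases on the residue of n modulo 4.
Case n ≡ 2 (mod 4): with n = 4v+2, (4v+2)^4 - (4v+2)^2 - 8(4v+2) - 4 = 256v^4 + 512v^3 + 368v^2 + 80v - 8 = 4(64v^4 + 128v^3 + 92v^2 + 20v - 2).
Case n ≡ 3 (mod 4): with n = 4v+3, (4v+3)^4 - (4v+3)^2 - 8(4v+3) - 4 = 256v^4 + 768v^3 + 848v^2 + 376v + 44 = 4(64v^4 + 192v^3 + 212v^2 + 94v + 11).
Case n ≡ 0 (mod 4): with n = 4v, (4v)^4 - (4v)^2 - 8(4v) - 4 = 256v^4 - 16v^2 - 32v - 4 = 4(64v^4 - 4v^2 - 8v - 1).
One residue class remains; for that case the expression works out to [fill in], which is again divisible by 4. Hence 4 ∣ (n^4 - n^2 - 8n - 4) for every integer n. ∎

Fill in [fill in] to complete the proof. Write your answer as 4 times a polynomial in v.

4(64v^4 + 64v^3 + 20v^2 - 6v - 3)

The residues treated are {2, 3, 0}, so the missing case is n ≡ 1 (mod 4); write n = 4v+1.
Then (4v+1)^4 - (4v+1)^2 - 8(4v+1) - 4 = 256v^4 + 256v^3 + 80v^2 - 24v - 12 = 4(64v^4 + 64v^3 + 20v^2 - 6v - 3).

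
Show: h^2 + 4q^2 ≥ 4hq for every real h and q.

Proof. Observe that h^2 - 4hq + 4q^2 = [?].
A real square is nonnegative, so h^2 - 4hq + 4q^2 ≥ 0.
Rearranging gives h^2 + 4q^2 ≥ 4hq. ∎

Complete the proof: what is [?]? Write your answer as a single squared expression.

(h - 2q)^2

h^2 - 4hq + 4q^2 is a perfect-square trinomial: the outer terms are (h)^2 and (2q)^2, and the cross term is -2·h·2q.
So h^2 - 4hq + 4q^2 = (h - 2q)^2 ≥ 0.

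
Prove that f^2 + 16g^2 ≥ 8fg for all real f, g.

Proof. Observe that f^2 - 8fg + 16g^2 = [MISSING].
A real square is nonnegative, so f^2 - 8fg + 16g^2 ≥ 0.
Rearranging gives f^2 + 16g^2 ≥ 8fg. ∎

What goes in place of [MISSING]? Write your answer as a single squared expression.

(f - 4g)^2

f^2 - 8fg + 16g^2 is a perfect-square trinomial: the outer terms are (f)^2 and (4g)^2, and the cross term is -2·f·4g.
So f^2 - 8fg + 16g^2 = (f - 4g)^2 ≥ 0.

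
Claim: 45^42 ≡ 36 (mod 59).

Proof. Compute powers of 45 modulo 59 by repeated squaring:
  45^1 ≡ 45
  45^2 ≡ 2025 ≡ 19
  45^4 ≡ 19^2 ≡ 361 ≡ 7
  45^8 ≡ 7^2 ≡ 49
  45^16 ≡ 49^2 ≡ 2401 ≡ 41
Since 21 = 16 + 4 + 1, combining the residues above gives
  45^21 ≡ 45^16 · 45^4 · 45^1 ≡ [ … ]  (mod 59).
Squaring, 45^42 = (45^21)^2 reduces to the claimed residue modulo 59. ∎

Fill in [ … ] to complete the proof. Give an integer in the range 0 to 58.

53

Multiply the listed residues: 41 · 7 · 45 = 287 → 12915.
Reducing modulo 59: 12915 = 218·59 + 53, so 45^21 ≡ 53.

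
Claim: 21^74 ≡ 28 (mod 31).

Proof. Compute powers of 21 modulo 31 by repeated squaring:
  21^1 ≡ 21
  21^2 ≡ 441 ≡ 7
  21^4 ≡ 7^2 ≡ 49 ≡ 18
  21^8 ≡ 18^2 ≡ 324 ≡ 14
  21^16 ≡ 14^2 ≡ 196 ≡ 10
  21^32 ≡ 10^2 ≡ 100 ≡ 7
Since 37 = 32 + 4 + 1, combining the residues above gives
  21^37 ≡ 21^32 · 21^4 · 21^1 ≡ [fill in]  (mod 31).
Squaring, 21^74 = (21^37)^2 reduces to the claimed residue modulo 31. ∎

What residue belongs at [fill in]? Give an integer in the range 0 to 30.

Multiply the listed residues: 7 · 18 · 21 = 126 → 2646.
Reducing modulo 31: 2646 = 85·31 + 11, so 21^37 ≡ 11.

11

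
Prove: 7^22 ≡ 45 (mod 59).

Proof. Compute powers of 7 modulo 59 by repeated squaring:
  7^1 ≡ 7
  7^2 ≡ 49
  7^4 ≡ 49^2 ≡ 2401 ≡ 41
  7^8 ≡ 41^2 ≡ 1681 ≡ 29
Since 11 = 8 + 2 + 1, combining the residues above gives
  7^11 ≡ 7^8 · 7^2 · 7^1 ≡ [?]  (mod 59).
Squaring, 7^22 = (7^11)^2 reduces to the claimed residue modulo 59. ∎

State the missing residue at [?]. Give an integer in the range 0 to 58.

Multiply the listed residues: 29 · 49 · 7 = 1421 → 9947.
Reducing modulo 59: 9947 = 168·59 + 35, so 7^11 ≡ 35.

35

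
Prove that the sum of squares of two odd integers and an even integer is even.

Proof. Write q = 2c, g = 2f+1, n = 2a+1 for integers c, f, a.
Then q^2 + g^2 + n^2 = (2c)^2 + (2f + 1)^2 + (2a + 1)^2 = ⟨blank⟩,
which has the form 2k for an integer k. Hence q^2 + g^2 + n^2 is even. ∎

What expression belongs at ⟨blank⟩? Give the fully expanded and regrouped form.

Expanding: (2c)^2 + (2f + 1)^2 + (2a + 1)^2 = 4a^2 + 4a + 4c^2 + 4f^2 + 4f + 2.
Every term is even; pulling out the factor of 2 gives 2(2a^2 + 2a + 2c^2 + 2f^2 + 2f + 1).

2(2a^2 + 2a + 2c^2 + 2f^2 + 2f + 1)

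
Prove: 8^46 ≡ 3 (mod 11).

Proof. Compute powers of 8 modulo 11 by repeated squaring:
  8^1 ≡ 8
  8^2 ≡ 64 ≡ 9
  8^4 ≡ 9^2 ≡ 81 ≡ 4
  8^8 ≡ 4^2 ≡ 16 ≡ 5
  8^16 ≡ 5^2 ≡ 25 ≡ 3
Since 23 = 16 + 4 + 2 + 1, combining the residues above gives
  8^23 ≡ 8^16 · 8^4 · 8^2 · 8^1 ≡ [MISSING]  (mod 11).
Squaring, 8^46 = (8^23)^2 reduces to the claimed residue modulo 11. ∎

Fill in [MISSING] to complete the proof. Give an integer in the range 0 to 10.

Multiply the listed residues: 3 · 4 · 9 · 8 = 12 → 108 → 864.
Reducing modulo 11: 864 = 78·11 + 6, so 8^23 ≡ 6.

6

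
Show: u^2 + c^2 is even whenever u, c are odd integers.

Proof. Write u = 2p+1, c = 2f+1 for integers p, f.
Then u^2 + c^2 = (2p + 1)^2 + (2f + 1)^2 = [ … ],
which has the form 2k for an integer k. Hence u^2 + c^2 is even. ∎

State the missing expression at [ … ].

Expanding: (2p + 1)^2 + (2f + 1)^2 = 4f^2 + 4f + 4p^2 + 4p + 2.
Every term is even; pulling out the factor of 2 gives 2(2f^2 + 2f + 2p^2 + 2p + 1).

2(2f^2 + 2f + 2p^2 + 2p + 1)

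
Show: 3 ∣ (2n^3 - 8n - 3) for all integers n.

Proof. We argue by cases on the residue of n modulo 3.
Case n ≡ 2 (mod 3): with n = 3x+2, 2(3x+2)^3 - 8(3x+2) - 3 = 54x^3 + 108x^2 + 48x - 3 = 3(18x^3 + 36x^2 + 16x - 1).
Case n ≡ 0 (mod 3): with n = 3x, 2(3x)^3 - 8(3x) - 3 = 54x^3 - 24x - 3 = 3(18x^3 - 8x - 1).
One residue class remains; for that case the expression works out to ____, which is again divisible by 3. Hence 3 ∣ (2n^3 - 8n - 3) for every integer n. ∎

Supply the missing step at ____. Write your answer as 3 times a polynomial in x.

The residues treated are {2, 0}, so the missing case is n ≡ 1 (mod 3); write n = 3x+1.
Then 2(3x+1)^3 - 8(3x+1) - 3 = 54x^3 + 54x^2 - 6x - 9 = 3(18x^3 + 18x^2 - 2x - 3).

3(18x^3 + 18x^2 - 2x - 3)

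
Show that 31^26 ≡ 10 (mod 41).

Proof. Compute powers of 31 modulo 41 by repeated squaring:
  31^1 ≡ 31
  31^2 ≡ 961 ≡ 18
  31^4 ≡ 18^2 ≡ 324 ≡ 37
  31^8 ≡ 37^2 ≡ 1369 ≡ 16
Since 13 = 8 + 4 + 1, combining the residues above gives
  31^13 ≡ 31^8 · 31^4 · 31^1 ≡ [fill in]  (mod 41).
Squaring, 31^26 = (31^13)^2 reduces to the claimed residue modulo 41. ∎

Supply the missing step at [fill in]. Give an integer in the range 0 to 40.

25

Multiply the listed residues: 16 · 37 · 31 = 592 → 18352.
Reducing modulo 41: 18352 = 447·41 + 25, so 31^13 ≡ 25.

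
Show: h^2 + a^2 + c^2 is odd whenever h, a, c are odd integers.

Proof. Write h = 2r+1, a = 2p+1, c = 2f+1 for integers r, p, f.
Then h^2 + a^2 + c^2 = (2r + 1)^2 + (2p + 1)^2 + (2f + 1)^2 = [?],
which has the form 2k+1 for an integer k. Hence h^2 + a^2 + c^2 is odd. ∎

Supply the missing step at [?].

Expanding: (2r + 1)^2 + (2p + 1)^2 + (2f + 1)^2 = 4f^2 + 4f + 4p^2 + 4p + 4r^2 + 4r + 3.
Every term except the constant is even, so this is 2(2f^2 + 2f + 2p^2 + 2p + 2r^2 + 2r + 1) + 1,
and 2f^2 + 2f + 2p^2 + 2p + 2r^2 + 2r + 1 ∈ ℤ gives the required form.

2(2f^2 + 2f + 2p^2 + 2p + 2r^2 + 2r + 1) + 1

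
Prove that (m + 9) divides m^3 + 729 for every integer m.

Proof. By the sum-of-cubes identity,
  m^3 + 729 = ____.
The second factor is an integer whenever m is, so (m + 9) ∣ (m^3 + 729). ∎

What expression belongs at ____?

Polynomial division of m^3 + 729 by m + 9 leaves remainder 0 and quotient m^2 - 9m + 81.
Hence m^3 + 729 = (m + 9)(m^2 - 9m + 81).

(m + 9)(m^2 - 9m + 81)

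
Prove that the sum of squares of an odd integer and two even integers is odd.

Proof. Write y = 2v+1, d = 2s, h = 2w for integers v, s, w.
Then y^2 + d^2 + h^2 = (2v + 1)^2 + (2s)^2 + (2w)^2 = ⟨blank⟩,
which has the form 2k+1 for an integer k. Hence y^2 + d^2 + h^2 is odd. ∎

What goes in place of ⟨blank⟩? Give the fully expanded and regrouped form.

2(2s^2 + 2v^2 + 2v + 2w^2) + 1

(2v + 1)^2 + (2s)^2 + (2w)^2 = 4s^2 + 4v^2 + 4v + 4w^2 + 1
= 2(2s^2 + 2v^2 + 2v + 2w^2) + 1.
Since 2s^2 + 2v^2 + 2v + 2w^2 is an integer, the sum of squares is of the form 2k+1 for an integer k.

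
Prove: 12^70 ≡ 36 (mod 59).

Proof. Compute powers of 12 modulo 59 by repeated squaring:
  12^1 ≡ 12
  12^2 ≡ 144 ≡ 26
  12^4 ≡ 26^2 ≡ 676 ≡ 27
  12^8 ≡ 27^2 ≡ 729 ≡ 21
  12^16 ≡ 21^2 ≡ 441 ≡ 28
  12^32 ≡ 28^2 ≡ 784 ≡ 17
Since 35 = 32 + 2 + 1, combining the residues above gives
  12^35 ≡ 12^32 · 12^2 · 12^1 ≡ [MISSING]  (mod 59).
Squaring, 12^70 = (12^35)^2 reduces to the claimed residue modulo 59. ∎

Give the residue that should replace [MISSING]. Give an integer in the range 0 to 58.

53

Multiply the listed residues: 17 · 26 · 12 = 442 → 5304.
Reducing modulo 59: 5304 = 89·59 + 53, so 12^35 ≡ 53.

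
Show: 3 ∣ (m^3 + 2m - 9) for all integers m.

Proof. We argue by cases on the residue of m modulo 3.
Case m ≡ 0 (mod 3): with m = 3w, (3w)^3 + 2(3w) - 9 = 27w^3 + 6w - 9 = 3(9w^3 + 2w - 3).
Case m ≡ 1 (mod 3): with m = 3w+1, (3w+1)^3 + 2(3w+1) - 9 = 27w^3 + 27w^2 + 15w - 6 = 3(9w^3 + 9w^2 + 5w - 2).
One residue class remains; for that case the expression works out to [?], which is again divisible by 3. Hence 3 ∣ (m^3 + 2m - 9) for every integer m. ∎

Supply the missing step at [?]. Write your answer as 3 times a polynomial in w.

The residues treated are {0, 1}, so the missing case is m ≡ 2 (mod 3); write m = 3w+2.
Then (3w+2)^3 + 2(3w+2) - 9 = 27w^3 + 54w^2 + 42w + 3 = 3(9w^3 + 18w^2 + 14w + 1).

3(9w^3 + 18w^2 + 14w + 1)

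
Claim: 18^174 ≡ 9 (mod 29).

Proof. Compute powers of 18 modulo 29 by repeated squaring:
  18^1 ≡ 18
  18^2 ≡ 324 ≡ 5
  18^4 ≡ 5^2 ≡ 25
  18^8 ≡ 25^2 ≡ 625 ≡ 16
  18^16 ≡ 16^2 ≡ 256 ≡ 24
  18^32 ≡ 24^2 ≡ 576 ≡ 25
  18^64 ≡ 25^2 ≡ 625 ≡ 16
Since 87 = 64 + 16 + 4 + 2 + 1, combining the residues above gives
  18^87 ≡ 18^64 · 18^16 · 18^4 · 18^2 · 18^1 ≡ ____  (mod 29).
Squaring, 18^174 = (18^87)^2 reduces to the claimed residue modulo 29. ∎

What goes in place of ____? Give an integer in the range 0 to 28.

3

Multiply the listed residues: 16 · 24 · 25 · 5 · 18 = 384 → 9600 → 48000 → 864000.
Reducing modulo 29: 864000 = 29793·29 + 3, so 18^87 ≡ 3.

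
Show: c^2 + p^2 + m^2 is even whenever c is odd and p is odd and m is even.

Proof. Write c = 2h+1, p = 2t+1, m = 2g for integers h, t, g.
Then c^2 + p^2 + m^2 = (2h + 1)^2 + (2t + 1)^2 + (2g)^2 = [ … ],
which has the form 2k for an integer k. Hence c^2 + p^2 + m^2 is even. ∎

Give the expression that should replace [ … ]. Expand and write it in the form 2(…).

Expanding: (2h + 1)^2 + (2t + 1)^2 + (2g)^2 = 4g^2 + 4h^2 + 4h + 4t^2 + 4t + 2.
Every term is even; pulling out the factor of 2 gives 2(2g^2 + 2h^2 + 2h + 2t^2 + 2t + 1).

2(2g^2 + 2h^2 + 2h + 2t^2 + 2t + 1)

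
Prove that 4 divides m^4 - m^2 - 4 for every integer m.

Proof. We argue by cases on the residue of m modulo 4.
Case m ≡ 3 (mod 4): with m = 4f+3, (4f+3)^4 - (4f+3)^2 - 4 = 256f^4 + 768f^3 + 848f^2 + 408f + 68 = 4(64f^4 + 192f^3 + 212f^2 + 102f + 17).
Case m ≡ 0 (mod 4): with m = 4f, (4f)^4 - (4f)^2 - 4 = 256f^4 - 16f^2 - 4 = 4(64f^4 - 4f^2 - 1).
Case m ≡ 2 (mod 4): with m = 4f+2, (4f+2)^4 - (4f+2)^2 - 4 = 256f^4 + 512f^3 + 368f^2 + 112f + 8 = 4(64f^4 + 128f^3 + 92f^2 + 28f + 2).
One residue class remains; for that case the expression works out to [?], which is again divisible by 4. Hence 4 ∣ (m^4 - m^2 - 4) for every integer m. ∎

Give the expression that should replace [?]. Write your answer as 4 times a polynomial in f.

Only m ≡ 1 (mod 4) is unaccounted for. Put m = 4f+1:
(4f+1)^4 - (4f+1)^2 - 4 expands to 256f^4 + 256f^3 + 80f^2 + 8f - 4,
and factoring out 4 leaves 4(64f^4 + 64f^3 + 20f^2 + 2f - 1).

4(64f^4 + 64f^3 + 20f^2 + 2f - 1)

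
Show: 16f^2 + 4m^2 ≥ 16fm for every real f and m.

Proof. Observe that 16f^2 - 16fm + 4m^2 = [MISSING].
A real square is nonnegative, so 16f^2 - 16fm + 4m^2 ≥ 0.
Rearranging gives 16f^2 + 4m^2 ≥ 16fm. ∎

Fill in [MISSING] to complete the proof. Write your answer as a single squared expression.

(4f - 2m)^2

The leading and trailing coefficients are 4^2 and 2^2, and 16 = 2·4·2, so the trinomial is (4f - 2m)^2.
Hence 16f^2 - 16fm + 4m^2 ≥ 0.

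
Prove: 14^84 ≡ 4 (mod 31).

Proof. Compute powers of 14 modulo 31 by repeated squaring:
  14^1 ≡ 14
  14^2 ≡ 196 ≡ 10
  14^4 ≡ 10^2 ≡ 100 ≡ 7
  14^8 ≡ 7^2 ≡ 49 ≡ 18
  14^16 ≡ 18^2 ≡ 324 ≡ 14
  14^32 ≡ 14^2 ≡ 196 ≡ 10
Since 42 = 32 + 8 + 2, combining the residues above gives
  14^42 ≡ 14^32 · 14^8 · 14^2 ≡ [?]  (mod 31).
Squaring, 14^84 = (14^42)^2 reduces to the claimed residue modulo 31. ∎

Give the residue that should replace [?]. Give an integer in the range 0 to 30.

2

14^32 · 14^8 · 14^2 ≡ 10 · 18 · 10 = 1800.
1800 mod 31 = 2, so 14^42 ≡ 2 (mod 31).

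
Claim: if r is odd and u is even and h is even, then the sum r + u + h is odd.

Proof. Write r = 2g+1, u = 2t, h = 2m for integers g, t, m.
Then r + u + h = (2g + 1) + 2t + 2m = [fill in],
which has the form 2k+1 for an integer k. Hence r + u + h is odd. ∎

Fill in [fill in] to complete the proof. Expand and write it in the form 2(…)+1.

Expanding: (2g + 1) + 2t + 2m = 2g + 2m + 2t + 1.
Every term except the constant is even, so this is 2(g + m + t) + 1,
and g + m + t ∈ ℤ gives the required form.

2(g + m + t) + 1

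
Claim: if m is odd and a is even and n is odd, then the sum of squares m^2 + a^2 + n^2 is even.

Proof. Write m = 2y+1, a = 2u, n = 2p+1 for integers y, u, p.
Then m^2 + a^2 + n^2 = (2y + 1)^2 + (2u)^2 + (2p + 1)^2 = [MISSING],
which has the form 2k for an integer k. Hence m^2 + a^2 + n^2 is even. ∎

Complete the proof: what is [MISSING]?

(2y + 1)^2 + (2u)^2 + (2p + 1)^2 = 4p^2 + 4p + 4u^2 + 4y^2 + 4y + 2
= 2(2p^2 + 2p + 2u^2 + 2y^2 + 2y + 1).
Since 2p^2 + 2p + 2u^2 + 2y^2 + 2y + 1 is an integer, the sum of squares is of the form 2k for an integer k.

2(2p^2 + 2p + 2u^2 + 2y^2 + 2y + 1)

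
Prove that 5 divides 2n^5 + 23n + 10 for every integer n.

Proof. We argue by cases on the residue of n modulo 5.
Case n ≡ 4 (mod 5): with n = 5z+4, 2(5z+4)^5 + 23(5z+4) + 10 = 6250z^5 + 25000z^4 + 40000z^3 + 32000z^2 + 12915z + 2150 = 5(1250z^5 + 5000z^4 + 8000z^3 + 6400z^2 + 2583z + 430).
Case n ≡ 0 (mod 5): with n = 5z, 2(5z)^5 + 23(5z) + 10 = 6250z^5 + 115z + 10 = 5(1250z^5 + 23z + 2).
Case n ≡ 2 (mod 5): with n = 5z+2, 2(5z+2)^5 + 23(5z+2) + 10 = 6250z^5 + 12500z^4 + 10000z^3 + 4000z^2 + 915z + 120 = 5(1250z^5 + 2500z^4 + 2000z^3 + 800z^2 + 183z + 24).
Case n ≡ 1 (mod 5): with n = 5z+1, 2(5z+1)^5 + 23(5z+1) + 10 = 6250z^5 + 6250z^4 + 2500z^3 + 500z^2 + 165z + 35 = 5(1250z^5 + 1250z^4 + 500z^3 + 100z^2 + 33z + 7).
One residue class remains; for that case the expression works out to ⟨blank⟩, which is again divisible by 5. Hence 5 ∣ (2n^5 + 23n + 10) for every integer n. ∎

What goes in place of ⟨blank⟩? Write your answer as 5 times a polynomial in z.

5(1250z^5 + 3750z^4 + 4500z^3 + 2700z^2 + 833z + 113)

Only n ≡ 3 (mod 5) is unaccounted for. Put n = 5z+3:
2(5z+3)^5 + 23(5z+3) + 10 expands to 6250z^5 + 18750z^4 + 22500z^3 + 13500z^2 + 4165z + 565,
and factoring out 5 leaves 5(1250z^5 + 3750z^4 + 4500z^3 + 2700z^2 + 833z + 113).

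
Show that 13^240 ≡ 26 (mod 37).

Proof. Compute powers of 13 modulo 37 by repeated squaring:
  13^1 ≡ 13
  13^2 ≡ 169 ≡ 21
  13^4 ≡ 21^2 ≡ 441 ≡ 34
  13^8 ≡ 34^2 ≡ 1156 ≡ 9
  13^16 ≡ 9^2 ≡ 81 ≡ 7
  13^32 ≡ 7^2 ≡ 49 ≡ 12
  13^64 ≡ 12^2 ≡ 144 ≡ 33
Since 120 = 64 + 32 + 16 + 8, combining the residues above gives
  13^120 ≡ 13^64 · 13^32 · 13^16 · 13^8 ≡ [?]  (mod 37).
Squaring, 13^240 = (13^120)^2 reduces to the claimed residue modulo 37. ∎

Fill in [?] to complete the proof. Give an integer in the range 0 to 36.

Multiply the listed residues: 33 · 12 · 7 · 9 = 396 → 2772 → 24948.
Reducing modulo 37: 24948 = 674·37 + 10, so 13^120 ≡ 10.

10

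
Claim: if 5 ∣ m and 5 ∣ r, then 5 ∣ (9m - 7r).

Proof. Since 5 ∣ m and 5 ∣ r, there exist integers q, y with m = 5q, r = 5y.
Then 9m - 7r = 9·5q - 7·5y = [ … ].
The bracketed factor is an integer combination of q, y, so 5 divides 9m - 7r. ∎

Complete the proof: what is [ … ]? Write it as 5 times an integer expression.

5(9q - 7y)

Each term has a factor of 5: 9·5q - 7·5y = 5·(9q - 7y).
Since 9q - 7y is an integer, 5 ∣ (9m - 7r).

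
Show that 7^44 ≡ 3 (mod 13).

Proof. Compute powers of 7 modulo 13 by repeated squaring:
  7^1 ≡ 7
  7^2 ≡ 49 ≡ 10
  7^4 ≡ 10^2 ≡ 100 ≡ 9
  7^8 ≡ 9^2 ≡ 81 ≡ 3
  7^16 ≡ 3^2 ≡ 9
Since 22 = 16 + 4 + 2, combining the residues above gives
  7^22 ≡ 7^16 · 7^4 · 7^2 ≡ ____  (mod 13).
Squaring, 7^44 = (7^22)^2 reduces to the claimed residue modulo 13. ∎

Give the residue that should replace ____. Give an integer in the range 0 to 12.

7^16 · 7^4 · 7^2 ≡ 9 · 9 · 10 = 810.
810 mod 13 = 4, so 7^22 ≡ 4 (mod 13).

4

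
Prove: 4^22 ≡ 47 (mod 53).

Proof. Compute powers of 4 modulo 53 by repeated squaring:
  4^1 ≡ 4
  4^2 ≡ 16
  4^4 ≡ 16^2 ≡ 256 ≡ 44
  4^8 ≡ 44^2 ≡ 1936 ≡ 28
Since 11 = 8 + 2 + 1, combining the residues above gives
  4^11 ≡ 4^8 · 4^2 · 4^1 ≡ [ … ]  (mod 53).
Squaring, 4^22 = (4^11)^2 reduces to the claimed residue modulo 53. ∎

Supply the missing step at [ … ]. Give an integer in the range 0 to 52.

Multiply the listed residues: 28 · 16 · 4 = 448 → 1792.
Reducing modulo 53: 1792 = 33·53 + 43, so 4^11 ≡ 43.

43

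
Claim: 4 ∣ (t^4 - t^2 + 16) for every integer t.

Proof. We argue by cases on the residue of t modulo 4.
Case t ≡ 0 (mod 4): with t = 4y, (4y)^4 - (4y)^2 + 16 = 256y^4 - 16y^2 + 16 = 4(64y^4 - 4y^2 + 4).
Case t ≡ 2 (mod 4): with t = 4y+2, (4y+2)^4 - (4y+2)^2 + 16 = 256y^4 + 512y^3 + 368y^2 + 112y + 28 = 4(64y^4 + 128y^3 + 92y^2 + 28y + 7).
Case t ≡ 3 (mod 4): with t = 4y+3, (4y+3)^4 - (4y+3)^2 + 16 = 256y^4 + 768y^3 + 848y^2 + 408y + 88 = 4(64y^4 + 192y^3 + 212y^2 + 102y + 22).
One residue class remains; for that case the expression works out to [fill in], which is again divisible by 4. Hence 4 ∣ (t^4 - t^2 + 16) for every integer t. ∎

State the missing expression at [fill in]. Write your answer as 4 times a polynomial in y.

4(64y^4 + 64y^3 + 20y^2 + 2y + 4)

The residues treated are {0, 2, 3}, so the missing case is t ≡ 1 (mod 4); write t = 4y+1.
Then (4y+1)^4 - (4y+1)^2 + 16 = 256y^4 + 256y^3 + 80y^2 + 8y + 16 = 4(64y^4 + 64y^3 + 20y^2 + 2y + 4).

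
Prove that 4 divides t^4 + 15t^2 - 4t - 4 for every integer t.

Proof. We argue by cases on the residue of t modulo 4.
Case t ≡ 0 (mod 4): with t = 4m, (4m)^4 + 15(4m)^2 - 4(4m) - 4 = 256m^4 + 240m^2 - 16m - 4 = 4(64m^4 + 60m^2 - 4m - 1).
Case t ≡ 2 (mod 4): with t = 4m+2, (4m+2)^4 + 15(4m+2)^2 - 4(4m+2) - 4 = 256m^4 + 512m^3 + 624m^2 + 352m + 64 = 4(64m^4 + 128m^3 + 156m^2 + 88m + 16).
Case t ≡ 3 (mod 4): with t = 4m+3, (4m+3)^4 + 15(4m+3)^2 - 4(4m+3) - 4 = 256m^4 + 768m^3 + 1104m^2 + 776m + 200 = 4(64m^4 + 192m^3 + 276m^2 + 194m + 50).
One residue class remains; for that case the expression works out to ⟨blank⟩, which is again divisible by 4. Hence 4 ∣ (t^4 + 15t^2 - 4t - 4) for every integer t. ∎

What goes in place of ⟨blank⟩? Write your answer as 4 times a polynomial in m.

The residues treated are {0, 2, 3}, so the missing case is t ≡ 1 (mod 4); write t = 4m+1.
Then (4m+1)^4 + 15(4m+1)^2 - 4(4m+1) - 4 = 256m^4 + 256m^3 + 336m^2 + 120m + 8 = 4(64m^4 + 64m^3 + 84m^2 + 30m + 2).

4(64m^4 + 64m^3 + 84m^2 + 30m + 2)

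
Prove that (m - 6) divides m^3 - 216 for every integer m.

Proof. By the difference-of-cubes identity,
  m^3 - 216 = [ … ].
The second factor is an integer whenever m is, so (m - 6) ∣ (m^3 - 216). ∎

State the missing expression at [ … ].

Polynomial division of m^3 - 216 by m - 6 leaves remainder 0 and quotient m^2 + 6m + 36.
Hence m^3 - 216 = (m - 6)(m^2 + 6m + 36).

(m - 6)(m^2 + 6m + 36)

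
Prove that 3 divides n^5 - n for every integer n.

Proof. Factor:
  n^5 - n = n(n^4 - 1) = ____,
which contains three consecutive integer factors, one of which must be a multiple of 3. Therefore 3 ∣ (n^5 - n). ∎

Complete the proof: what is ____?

(n - 1)n(n + 1)(n^2 + 1)

n^4 - 1 = (n^2 - 1)(n^2 + 1), and n^2 - 1 = (n-1)(n+1).
So n(n^4 - 1) = (n - 1)n(n + 1)(n^2 + 1).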